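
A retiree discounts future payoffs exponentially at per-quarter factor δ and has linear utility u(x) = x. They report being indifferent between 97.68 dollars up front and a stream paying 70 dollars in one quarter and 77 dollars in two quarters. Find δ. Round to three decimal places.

The stream is worth 70δ + 77δ² today, so 70δ + 77δ² = 97.68.
Rearranged: 77δ² + 70δ − 97.68 = 0.
The positive root is δ = [−70 + √(70² + 4·77·97.68)] / (2·77) = (−70 + 187.044)/154 ≈ 0.760.

δ ≈ 0.760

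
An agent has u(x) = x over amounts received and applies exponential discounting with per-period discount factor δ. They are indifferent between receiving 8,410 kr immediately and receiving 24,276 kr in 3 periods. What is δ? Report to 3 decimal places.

δ ≈ 0.702

Indifference means u(8410) = δ^3 · u(24276), so δ^3 = u(8410)/u(24276).
With u(x) = x: δ^3 = 8410/24276 = 0.34643.
So δ = 0.34643^(1/3) ≈ 0.702.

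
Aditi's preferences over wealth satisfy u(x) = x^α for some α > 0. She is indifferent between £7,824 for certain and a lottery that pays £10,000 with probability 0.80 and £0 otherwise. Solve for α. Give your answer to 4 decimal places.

α ≈ 0.9093

The lottery's expected utility is 0.80·u(10000) + 0.20·u(0) = 0.80·10000^α (since u(0) = 0 for α > 0).
Indifference: 7824^α = 0.80·10000^α, so (7824/10000)^α = 0.80.
Take logs: α = ln 0.80 / ln(7824/10000) ≈ 0.909346.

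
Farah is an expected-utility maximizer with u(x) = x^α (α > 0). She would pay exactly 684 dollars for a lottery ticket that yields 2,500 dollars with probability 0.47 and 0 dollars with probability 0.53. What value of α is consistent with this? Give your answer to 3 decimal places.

α ≈ 0.583

The lottery's expected utility is 0.47·u(2500) + 0.53·u(0) = 0.47·2500^α (since u(0) = 0 for α > 0).
Setting u(684) equal to that: 684^α = 0.47·2500^α ⇒ (684/2500)^α = 0.47.
Take logs: α = ln 0.47 / ln(684/2500) ≈ 0.58254.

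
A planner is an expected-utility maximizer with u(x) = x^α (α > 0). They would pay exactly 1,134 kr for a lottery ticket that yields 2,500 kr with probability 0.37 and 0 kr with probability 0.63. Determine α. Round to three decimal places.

The lottery's expected utility is 0.37·u(2500) + 0.63·u(0) = 0.37·2500^α (since u(0) = 0 for α > 0).
Equating: 1134^α = 0.37·2500^α, i.e. 0.4536^α = 0.37.
Taking logs: α·ln(1134/2500) = ln(0.37), so α = -0.994252 / -0.790540 ≈ 1.258.

α ≈ 1.258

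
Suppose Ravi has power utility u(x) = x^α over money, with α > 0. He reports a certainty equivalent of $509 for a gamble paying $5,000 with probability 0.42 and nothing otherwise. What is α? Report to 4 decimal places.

Since u(0) = 0, the lottery's EU is 0.42·5000^α.
Indifference: 509^α = 0.42·5000^α, so (509/5000)^α = 0.42.
α = ln(0.42) / ln(509/5000) = -0.8675006/-2.2847452 ≈ 0.3797.

α ≈ 0.3797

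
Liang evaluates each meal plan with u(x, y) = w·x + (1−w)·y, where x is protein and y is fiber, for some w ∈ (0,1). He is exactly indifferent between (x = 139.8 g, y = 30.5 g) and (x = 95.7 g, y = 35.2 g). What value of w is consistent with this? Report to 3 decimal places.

Equating utilities: w·139.8 + (1−w)·30.5 = w·95.7 + (1−w)·35.2.
w·(139.8−95.7) = (1−w)·(35.2−30.5), i.e. w·44.1 = (1−w)·4.7.
The marginal rate of substitution is 4.7/44.1, so w = 4.7/(44.1+4.7) = 0.096.

w = 0.096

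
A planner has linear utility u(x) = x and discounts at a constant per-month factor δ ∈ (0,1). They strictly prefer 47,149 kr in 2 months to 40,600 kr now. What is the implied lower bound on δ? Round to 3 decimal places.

δ > 0.928

Comparing present values: 40600 < δ^2·47149.
Hence δ^2 > 40600/47149 = 0.86110, and x ↦ x^(1/2) is increasing on (0,∞).
δ > (40600/47149)^(1/2) ≈ 0.928.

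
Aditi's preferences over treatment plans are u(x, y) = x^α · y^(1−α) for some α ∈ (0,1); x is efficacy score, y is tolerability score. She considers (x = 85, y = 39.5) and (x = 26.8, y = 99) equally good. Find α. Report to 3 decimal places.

α ≈ 0.443

Indifference: 85^α · 39.5^(1−α) = 26.8^α · 99^(1−α).
(85/26.8)^α = (99/39.5)^(1−α); take logs: α·ln(85/26.8) = (1−α)·ln(99/39.5), i.e. α·1.154249 = (1−α)·0.918819.
So α/(1−α) = (0.918819)/(1.154249) = 0.796032, and α = 0.796032/1.796032 ≈ 0.443.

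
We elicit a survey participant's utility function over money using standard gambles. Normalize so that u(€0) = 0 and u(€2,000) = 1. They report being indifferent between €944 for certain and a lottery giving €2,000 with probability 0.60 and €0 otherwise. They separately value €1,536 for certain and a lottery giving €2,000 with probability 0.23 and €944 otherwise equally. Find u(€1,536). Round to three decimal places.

First, u(€944) = 0.60·u(€2,000) + 0.40·u(€0) = 0.60.
The second indifference gives u(€1,536) = 0.23·u(€2,000) + 0.77·u(€944) = 0.23·1.00 + 0.77·0.60 = 0.6920.

0.692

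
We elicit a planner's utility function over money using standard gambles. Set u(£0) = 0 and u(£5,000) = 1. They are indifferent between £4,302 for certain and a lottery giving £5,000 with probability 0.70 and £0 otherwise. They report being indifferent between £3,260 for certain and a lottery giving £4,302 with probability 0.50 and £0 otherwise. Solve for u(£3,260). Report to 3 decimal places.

0.350

From the first indifference, u(£4,302) = 0.70·u(£5,000) + 0.30·u(£0) = 0.70·1 + 0.30·0 = 0.70.
The second indifference gives u(£3,260) = 0.50·u(£4,302) + 0.50·u(£0) = 0.50·0.70 + 0.50·0.00 = 0.3500.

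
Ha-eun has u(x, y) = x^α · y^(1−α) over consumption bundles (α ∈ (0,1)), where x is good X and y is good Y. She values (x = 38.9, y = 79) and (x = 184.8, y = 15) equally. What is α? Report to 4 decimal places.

α ≈ 0.5160

Set the two utilities equal: 38.9^α·79^(1−α) = 184.8^α·15^(1−α).
(38.9/184.8)^α = (15/79)^(1−α); take logs: α·ln(38.9/184.8) = (1−α)·ln(15/79), i.e. α·-1.5582799 = (1−α)·-1.6613977.
So α/(1−α) = (-1.6613977)/(-1.5582799) = 1.0661741, and α = 1.0661741/2.0661741 ≈ 0.5160.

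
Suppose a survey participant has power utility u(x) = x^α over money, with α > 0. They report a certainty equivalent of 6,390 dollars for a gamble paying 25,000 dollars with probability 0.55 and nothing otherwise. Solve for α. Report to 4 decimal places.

EU(lottery) = 0.55·25000^α + 0.45·0 = 0.55·25000^α.
Equating: 6390^α = 0.55·25000^α, i.e. 0.2556^α = 0.55.
α = ln(0.55) / ln(6390/25000) = -0.5978370/-1.3641416 ≈ 0.4383.

α ≈ 0.4383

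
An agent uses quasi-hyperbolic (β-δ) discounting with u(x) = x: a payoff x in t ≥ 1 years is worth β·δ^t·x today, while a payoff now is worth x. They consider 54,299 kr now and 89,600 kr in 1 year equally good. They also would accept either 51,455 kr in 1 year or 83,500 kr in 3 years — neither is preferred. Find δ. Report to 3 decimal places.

From the later pair, β·δ^1·51455 = β·δ^3·83500; dividing through, δ^2 = 51455/83500 = 0.61623, so δ = 0.78500.

δ ≈ 0.785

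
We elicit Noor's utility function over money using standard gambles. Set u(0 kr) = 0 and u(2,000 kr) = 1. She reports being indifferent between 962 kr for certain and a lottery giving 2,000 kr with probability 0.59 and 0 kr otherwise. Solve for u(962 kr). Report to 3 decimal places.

0.590

u(962 kr) equals the lottery's expected utility: 0.59·1 + 0.41·0 = 0.59.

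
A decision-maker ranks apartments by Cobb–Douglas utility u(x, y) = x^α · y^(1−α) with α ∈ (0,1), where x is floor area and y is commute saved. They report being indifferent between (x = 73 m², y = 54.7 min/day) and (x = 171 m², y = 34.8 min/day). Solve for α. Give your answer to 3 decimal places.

Indifference: 73^α · 54.7^(1−α) = 171^α · 34.8^(1−α).
Taking logs: α·ln 73 + (1−α)·ln 54.7 = α·ln 171 + (1−α)·ln 34.8, i.e. α·-0.851204 = (1−α)·-0.452246.
With A = -0.851204 and B = -0.452246: α·A = (1−α)·B, so α = B/(A+B) = -0.452246/-1.303450 ≈ 0.347.

α ≈ 0.347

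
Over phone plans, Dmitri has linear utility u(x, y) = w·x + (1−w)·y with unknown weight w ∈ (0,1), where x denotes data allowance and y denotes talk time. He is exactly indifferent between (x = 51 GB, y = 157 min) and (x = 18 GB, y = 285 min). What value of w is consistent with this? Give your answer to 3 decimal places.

Equating utilities: w·51 + (1−w)·157 = w·18 + (1−w)·285.
w·(51−18) = (1−w)·(285−157), i.e. w·33 = (1−w)·128.
So w/(1−w) = 128/33 = 3.8788, giving w = 128/(33+128) = 0.795.

w = 0.795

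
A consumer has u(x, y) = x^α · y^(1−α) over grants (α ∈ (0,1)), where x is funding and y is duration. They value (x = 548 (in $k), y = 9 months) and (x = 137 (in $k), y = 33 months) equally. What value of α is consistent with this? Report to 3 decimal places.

Set the two utilities equal: 548^α·9^(1−α) = 137^α·33^(1−α).
(548/137)^α = (33/9)^(1−α); take logs: α·ln(548/137) = (1−α)·ln(33/9), i.e. α·1.386294 = (1−α)·1.299283.
Thus α·(2.685577) = 1.299283, so α = 1.299283/2.685577 ≈ 0.484.

α ≈ 0.484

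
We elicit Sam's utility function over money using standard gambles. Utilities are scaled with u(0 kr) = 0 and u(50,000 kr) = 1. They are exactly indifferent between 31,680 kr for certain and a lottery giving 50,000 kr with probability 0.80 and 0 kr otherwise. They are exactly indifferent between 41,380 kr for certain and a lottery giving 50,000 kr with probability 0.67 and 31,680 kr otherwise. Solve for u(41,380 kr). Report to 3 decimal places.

First, u(31,680 kr) = 0.80·u(50,000 kr) + 0.20·u(0 kr) = 0.80.
Chaining: u(41,380 kr) = 0.67·1.00 + 0.33·0.80 = 0.9340.

0.934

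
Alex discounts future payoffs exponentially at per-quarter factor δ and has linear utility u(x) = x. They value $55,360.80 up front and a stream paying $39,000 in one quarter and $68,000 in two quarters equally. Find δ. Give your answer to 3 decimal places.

The stream is worth 39000δ + 68000δ² today, so 39000δ + 68000δ² = 55360.80.
That is, 68000δ² + 39000δ − 55360.80 = 0, a quadratic in δ.
The positive root is δ = [−39000 + √(39000² + 4·68000·55360.80)] / (2·68000) = (−39000 + 128760.000)/136000 ≈ 0.660.

δ ≈ 0.660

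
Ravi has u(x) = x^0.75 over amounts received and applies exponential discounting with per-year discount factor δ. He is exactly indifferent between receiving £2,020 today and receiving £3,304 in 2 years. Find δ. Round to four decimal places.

δ ≈ 0.8315

Indifference means u(2020) = δ^2 · u(3304), so δ^2 = u(2020)/u(3304).
Since u(x) = x^0.75, δ^2 = (2020/3304)^0.75 = 0.61138^0.75 = 0.69141.
Taking the square root: δ = 0.69141^(1/2) ≈ 0.8315.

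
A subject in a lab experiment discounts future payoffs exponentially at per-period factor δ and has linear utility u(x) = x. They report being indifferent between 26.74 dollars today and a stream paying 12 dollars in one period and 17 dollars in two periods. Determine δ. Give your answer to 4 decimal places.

δ ≈ 0.9499

Equating present values: 26.74 = 12δ + 17δ².
Rearranged: 17δ² + 12δ − 26.74 = 0.
By the quadratic formula (taking the positive root), δ = (−12 + √1962.32) / 34 ≈ 0.9499.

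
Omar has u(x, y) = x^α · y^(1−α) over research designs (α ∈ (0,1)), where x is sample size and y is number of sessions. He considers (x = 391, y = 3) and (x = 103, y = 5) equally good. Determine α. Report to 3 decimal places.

Set the two utilities equal: 391^α·3^(1−α) = 103^α·5^(1−α).
Taking logs: α·ln 391 + (1−α)·ln 3 = α·ln 103 + (1−α)·ln 5, i.e. α·1.333979 = (1−α)·0.510826.
So α/(1−α) = (0.510826)/(1.333979) = 0.382934, and α = 0.382934/1.382934 ≈ 0.277.

α ≈ 0.277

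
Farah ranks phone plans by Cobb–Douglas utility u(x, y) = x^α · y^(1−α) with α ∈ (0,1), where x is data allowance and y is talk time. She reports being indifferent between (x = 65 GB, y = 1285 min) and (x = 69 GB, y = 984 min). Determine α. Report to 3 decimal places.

α ≈ 0.817

Set the two utilities equal: 65^α·1285^(1−α) = 69^α·984^(1−α).
Taking logs: α·ln 65 + (1−α)·ln 1285 = α·ln 69 + (1−α)·ln 984, i.e. α·-0.059719 = (1−α)·-0.266888.
So α/(1−α) = (-0.266888)/(-0.059719) = 4.469063, and α = 4.469063/5.469063 ≈ 0.817.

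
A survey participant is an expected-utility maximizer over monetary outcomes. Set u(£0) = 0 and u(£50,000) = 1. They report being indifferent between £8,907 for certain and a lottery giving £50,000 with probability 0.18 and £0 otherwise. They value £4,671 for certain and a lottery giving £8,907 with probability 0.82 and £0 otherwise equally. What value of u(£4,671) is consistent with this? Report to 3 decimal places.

The first gamble pins u(£8,907): it must equal 0.18·1 + 0.82·0 = 0.18.
Then u(£4,671) = 0.82·u(£8,907) + 0.18·u(£0) = 0.82·0.18 + 0.18·0.00 = 0.1476.

0.148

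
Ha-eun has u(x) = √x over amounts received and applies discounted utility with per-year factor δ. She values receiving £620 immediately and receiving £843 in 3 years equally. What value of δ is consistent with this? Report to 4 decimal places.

δ ≈ 0.9501

Indifference means u(620) = δ^3 · u(843), so δ^3 = u(620)/u(843).
Since u(x) = √x, δ^3 = √(620/843) = 0.85759.
Taking the cube root: δ = 0.85759^(1/3) ≈ 0.9501.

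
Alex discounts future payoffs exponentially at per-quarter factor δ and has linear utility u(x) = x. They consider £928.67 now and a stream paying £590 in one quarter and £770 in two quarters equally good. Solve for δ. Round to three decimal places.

The stream is worth 590δ + 770δ² today, so 590δ + 770δ² = 928.67.
That is, 770δ² + 590δ − 928.67 = 0, a quadratic in δ.
By the quadratic formula (taking the positive root), δ = (−590 + √3208403.60) / 1540 ≈ 0.780.

δ ≈ 0.780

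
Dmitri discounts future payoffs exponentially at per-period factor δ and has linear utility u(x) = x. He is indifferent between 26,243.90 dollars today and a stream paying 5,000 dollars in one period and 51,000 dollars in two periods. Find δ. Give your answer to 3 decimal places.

Present value of the stream is 5000·δ + 51000·δ². Indifference gives 5000δ + 51000δ² = 26243.90.
Rearranged: 51000δ² + 5000δ − 26243.90 = 0.
By the quadratic formula (taking the positive root), δ = (−5000 + √5378755600.00) / 102000 ≈ 0.670.

δ ≈ 0.670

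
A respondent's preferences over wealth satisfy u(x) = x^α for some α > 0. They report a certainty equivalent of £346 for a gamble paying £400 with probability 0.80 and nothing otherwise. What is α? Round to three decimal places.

The lottery's expected utility is 0.80·u(400) + 0.20·u(0) = 0.80·400^α (since u(0) = 0 for α > 0).
Setting u(346) equal to that: 346^α = 0.80·400^α ⇒ (346/400)^α = 0.80.
α = ln(0.80) / ln(346/400) = -0.223144/-0.145026 ≈ 1.539.

α ≈ 1.539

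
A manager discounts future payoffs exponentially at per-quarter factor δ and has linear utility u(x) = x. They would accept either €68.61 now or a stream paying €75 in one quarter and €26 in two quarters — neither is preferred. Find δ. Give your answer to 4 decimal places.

Present value of the stream is 75·δ + 26·δ². Indifference gives 75δ + 26δ² = 68.61.
Rearranged: 26δ² + 75δ − 68.61 = 0.
δ = (−75 + √(75² + 4·26·68.61)) / (2·26) = (−75 + √12760.44) / 52 ≈ 0.7300.

δ ≈ 0.7300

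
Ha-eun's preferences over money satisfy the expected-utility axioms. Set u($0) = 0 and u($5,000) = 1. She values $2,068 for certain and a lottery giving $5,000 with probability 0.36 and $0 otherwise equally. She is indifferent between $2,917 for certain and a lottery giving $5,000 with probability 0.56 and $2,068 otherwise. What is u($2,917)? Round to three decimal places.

0.718

From the first indifference, u($2,068) = 0.36·u($5,000) + 0.64·u($0) = 0.36·1 + 0.64·0 = 0.36.
Chaining: u($2,917) = 0.56·1.00 + 0.44·0.36 = 0.7184.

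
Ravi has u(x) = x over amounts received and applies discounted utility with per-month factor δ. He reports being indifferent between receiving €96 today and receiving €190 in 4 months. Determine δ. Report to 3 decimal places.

δ ≈ 0.843

The payoff in 4 months is discounted by δ^4, so u(96) = δ^4·u(190) and δ^4 = u(96)/u(190).
With u(x) = x: δ^4 = 96/190 = 0.50526.
Taking the 4th root: δ = 0.50526^(1/4) ≈ 0.843.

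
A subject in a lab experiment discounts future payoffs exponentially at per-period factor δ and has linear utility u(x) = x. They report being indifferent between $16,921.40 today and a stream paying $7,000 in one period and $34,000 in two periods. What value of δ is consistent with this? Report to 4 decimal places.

The stream is worth 7000δ + 34000δ² today, so 7000δ + 34000δ² = 16921.40.
That is, 34000δ² + 7000δ − 16921.40 = 0, a quadratic in δ.
The positive root is δ = [−7000 + √(7000² + 4·34000·16921.40)] / (2·34000) = (−7000 + 48480.000)/68000 ≈ 0.6100.

δ ≈ 0.6100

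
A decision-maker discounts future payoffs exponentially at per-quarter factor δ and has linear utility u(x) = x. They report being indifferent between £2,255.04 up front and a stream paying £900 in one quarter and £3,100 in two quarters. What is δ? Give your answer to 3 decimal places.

The stream is worth 900δ + 3100δ² today, so 900δ + 3100δ² = 2255.04.
Rearranged: 3100δ² + 900δ − 2255.04 = 0.
δ = (−900 + √(900² + 4·3100·2255.04)) / (2·3100) = (−900 + √28772496.00) / 6200 ≈ 0.720.

δ ≈ 0.720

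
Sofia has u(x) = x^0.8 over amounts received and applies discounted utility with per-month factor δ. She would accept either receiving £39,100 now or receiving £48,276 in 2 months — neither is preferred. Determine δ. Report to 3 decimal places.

δ ≈ 0.919

The payoff in 2 months is discounted by δ^2, so u(39100) = δ^2·u(48276) and δ^2 = u(39100)/u(48276).
With u(x) = x^0.8: δ^2 = 39100^0.8/48276^0.8 = (39100/48276)^0.8 = 0.84480.
Taking the square root: δ = 0.84480^(1/2) ≈ 0.919.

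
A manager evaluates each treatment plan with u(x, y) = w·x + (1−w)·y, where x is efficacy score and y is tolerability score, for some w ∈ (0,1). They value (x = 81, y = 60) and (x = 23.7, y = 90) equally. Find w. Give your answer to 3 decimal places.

w = 0.344

u(81,60) = u(23.7,90) means w·81 + (1−w)·60 = w·23.7 + (1−w)·90.
w·(81−23.7) = (1−w)·(90−60), i.e. w·57.3 = (1−w)·30.
So w/(1−w) = 30/57.3 = 0.5236, giving w = 30/(57.3+30) = 0.344.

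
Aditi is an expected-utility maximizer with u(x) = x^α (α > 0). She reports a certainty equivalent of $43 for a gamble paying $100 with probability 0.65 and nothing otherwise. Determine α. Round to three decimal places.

EU(lottery) = 0.65·100^α + 0.35·0 = 0.65·100^α.
Indifference: 43^α = 0.65·100^α, so (43/100)^α = 0.65.
Take logs: α = ln 0.65 / ln(43/100) ≈ 0.51042.

α ≈ 0.510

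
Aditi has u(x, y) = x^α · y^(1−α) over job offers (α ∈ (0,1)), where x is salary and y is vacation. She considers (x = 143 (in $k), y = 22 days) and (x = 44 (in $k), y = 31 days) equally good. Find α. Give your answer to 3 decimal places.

Indifference: 143^α · 22^(1−α) = 44^α · 31^(1−α).
Rearrange to (143/44)^α = (31/22)^(1−α) and take logs: α·1.178655 = (1−α)·0.342945.
Thus α·(1.521600) = 0.342945, so α = 0.342945/1.521600 ≈ 0.225.

α ≈ 0.225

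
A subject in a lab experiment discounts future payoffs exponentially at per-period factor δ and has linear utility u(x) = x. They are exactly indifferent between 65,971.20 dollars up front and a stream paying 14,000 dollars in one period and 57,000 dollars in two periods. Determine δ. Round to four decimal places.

The stream is worth 14000δ + 57000δ² today, so 14000δ + 57000δ² = 65971.20.
So 57000δ² + 14000δ − 65971.20 = 0.
δ = (−14000 + √(14000² + 4·57000·65971.20)) / (2·57000) = (−14000 + √15237433600.00) / 114000 ≈ 0.9600.

δ ≈ 0.9600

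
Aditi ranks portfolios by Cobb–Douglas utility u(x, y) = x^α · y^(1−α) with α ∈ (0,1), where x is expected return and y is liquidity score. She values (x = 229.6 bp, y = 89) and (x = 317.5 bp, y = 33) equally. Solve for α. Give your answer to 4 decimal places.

α ≈ 0.7537

Indifference: 229.6^α · 89^(1−α) = 317.5^α · 33^(1−α).
Taking logs: α·ln 229.6 + (1−α)·ln 89 = α·ln 317.5 + (1−α)·ln 33, i.e. α·-0.3241392 = (1−α)·-0.9921288.
With A = -0.3241392 and B = -0.9921288: α·A = (1−α)·B, so α = B/(A+B) = -0.9921288/-1.3162680 ≈ 0.7537.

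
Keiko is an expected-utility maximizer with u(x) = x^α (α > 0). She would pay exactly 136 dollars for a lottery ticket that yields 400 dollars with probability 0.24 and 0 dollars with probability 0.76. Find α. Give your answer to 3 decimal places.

α ≈ 1.323

EU(lottery) = 0.24·400^α + 0.76·0 = 0.24·400^α.
Indifference: 136^α = 0.24·400^α, so (136/400)^α = 0.24.
Taking logs: α·ln(136/400) = ln(0.24), so α = -1.427116 / -1.078810 ≈ 1.323.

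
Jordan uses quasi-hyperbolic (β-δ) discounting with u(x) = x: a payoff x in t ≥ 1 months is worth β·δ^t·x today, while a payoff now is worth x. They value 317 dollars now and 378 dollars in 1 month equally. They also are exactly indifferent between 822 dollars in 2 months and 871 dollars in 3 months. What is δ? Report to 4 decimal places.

The second indifference involves only future payoffs, so β cancels: β·δ^2·822 = β·δ^3·871, giving δ = 822/871 = 0.94374.

δ ≈ 0.9437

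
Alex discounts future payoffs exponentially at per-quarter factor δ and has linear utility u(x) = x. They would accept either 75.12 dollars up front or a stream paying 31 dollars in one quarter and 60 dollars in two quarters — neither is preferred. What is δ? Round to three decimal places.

δ ≈ 0.890

Present value of the stream is 31·δ + 60·δ². Indifference gives 31δ + 60δ² = 75.12.
So 60δ² + 31δ − 75.12 = 0.
The positive root is δ = [−31 + √(31² + 4·60·75.12)] / (2·60) = (−31 + 137.803)/120 ≈ 0.890.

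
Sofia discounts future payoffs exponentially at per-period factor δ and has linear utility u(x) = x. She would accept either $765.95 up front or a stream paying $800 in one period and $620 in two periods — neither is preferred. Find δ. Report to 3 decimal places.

Equating present values: 765.95 = 800δ + 620δ².
That is, 620δ² + 800δ − 765.95 = 0, a quadratic in δ.
The positive root is δ = [−800 + √(800² + 4·620·765.95)] / (2·620) = (−800 + 1593.598)/1240 ≈ 0.640.

δ ≈ 0.640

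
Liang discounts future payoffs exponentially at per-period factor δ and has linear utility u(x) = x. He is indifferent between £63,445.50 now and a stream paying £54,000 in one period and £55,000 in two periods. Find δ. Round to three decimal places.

Present value of the stream is 54000·δ + 55000·δ². Indifference gives 54000δ + 55000δ² = 63445.50.
That is, 55000δ² + 54000δ − 63445.50 = 0, a quadratic in δ.
The positive root is δ = [−54000 + √(54000² + 4·55000·63445.50)] / (2·55000) = (−54000 + 129900.000)/110000 ≈ 0.690.

δ ≈ 0.690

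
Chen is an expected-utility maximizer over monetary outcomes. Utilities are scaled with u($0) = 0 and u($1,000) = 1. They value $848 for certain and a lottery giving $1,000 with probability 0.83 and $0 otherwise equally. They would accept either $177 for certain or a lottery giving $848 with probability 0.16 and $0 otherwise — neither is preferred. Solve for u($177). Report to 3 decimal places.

0.133

First, u($848) = 0.83·u($1,000) + 0.17·u($0) = 0.83.
Chaining: u($177) = 0.16·0.83 + 0.84·0.00 = 0.1328.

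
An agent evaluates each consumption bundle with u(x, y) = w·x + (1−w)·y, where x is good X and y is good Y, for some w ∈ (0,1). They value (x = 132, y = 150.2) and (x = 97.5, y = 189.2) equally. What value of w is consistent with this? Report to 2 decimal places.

Equating utilities: w·132 + (1−w)·150.2 = w·97.5 + (1−w)·189.2.
Collecting terms: w·34.5 = (1−w)·39.
Hence w = 39/(34.5+39) = 39/73.5 = 0.53.

w = 0.53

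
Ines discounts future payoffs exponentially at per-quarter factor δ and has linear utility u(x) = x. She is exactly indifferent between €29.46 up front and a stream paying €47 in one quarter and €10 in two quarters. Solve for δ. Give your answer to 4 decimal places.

δ ≈ 0.5601

Equating present values: 29.46 = 47δ + 10δ².
So 10δ² + 47δ − 29.46 = 0.
The positive root is δ = [−47 + √(47² + 4·10·29.46)] / (2·10) = (−47 + 58.201)/20 ≈ 0.5601.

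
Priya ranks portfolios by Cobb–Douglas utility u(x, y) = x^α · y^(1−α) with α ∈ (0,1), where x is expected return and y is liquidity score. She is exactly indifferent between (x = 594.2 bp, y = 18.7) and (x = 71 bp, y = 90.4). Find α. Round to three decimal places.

The Cobb–Douglas utilities coincide, so 594.2^α·18.7^(1−α) = 71^α·90.4^(1−α).
Rearrange to (594.2/71)^α = (90.4/18.7)^(1−α) and take logs: α·2.124536 = (1−α)·1.575721.
So α/(1−α) = (1.575721)/(2.124536) = 0.741678, and α = 0.741678/1.741678 ≈ 0.426.

α ≈ 0.426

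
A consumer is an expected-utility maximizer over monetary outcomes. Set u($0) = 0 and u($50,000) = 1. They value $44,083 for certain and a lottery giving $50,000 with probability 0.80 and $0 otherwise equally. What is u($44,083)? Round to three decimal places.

u($44,083) equals the lottery's expected utility: 0.80·1 + 0.20·0 = 0.80.

0.800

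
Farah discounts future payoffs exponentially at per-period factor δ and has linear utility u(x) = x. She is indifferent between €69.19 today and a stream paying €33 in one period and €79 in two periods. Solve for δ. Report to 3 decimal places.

δ ≈ 0.750

Present value of the stream is 33·δ + 79·δ². Indifference gives 33δ + 79δ² = 69.19.
That is, 79δ² + 33δ − 69.19 = 0, a quadratic in δ.
δ = (−33 + √(33² + 4·79·69.19)) / (2·79) = (−33 + √22953.04) / 158 ≈ 0.750.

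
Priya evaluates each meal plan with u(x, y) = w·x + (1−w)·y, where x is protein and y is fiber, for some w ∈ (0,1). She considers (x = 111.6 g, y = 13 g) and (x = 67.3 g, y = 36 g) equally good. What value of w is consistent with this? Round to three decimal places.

w = 0.342

Indifference: w·111.6 + (1−w)·13 = w·67.3 + (1−w)·36.
w·(111.6−67.3) = (1−w)·(36−13), i.e. w·44.3 = (1−w)·23.
So w/(1−w) = 23/44.3 = 0.5192, giving w = 23/(44.3+23) = 0.342.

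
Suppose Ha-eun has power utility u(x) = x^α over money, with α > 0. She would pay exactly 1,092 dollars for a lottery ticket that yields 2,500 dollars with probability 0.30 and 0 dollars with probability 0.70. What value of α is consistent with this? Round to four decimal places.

Since u(0) = 0, the lottery's EU is 0.30·2500^α.
Indifference: 1092^α = 0.30·2500^α, so (1092/2500)^α = 0.30.
Taking logs: α·ln(1092/2500) = ln(0.30), so α = -1.2039728 / -0.8282799 ≈ 1.4536.

α ≈ 1.4536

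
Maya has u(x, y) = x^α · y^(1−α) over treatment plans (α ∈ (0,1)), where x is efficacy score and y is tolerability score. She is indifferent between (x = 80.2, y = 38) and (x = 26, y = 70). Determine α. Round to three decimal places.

α ≈ 0.352

The Cobb–Douglas utilities coincide, so 80.2^α·38^(1−α) = 26^α·70^(1−α).
(80.2/26)^α = (70/38)^(1−α); take logs: α·ln(80.2/26) = (1−α)·ln(70/38), i.e. α·1.126427 = (1−α)·0.610909.
Thus α·(1.737336) = 0.610909, so α = 0.610909/1.737336 ≈ 0.352.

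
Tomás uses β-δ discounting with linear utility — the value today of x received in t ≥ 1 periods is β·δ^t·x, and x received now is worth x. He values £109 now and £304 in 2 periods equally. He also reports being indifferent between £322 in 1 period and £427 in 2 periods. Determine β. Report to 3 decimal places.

β ≈ 0.631

From the later pair, β·δ^1·322 = β·δ^2·427; dividing through, δ = 322/427 = 0.75410.
The first indifference: 109 = β·δ^2·304, so β = 109/(δ^2·304) = 109/(0.56866·304) ≈ 0.631.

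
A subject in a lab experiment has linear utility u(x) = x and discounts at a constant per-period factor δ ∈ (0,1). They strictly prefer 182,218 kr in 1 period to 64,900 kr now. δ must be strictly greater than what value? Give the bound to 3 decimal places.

δ > 0.356

The preference means 64900 < δ·182218.
Dividing through by 182218 gives δ > 0.35617.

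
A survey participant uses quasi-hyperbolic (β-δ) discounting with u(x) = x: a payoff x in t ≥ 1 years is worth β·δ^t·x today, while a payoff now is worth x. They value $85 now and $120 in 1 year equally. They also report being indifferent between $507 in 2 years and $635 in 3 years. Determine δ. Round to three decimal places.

Both payoffs in the second observation are in the future, so β drops out: δ^2·507 = δ^3·635 ⇒ δ = 507/635 = 0.79843.

δ ≈ 0.798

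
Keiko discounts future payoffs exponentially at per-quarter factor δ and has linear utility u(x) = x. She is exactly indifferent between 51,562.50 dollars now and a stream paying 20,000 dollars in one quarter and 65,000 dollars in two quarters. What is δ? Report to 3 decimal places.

δ ≈ 0.750

Equating present values: 51562.50 = 20000δ + 65000δ².
So 65000δ² + 20000δ − 51562.50 = 0.
The positive root is δ = [−20000 + √(20000² + 4·65000·51562.50)] / (2·65000) = (−20000 + 117500.000)/130000 ≈ 0.750.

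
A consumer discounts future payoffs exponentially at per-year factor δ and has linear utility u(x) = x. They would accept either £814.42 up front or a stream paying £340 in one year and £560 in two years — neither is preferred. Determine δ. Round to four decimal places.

Equating present values: 814.42 = 340δ + 560δ².
That is, 560δ² + 340δ − 814.42 = 0, a quadratic in δ.
δ = (−340 + √(340² + 4·560·814.42)) / (2·560) = (−340 + √1939900.80) / 1120 ≈ 0.9400.

δ ≈ 0.9400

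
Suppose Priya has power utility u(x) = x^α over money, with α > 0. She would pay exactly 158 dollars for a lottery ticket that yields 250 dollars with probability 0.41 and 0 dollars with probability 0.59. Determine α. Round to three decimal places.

EU(lottery) = 0.41·250^α + 0.59·0 = 0.41·250^α.
Indifference: 158^α = 0.41·250^α, so (158/250)^α = 0.41.
α = ln(0.41) / ln(158/250) = -0.891598/-0.458866 ≈ 1.943.

α ≈ 1.943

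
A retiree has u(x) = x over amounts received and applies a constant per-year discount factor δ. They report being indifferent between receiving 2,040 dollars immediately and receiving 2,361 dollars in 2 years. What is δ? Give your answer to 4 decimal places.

Indifference means u(2040) = δ^2 · u(2361), so δ^2 = u(2040)/u(2361).
With u(x) = x: δ^2 = 2040/2361 = 0.86404.
So δ = 0.86404^(1/2) ≈ 0.9295.

δ ≈ 0.9295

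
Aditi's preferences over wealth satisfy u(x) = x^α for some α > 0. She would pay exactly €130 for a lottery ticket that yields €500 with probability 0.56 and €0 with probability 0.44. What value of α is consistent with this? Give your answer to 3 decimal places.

The lottery's expected utility is 0.56·u(500) + 0.44·u(0) = 0.56·500^α (since u(0) = 0 for α > 0).
Indifference: 130^α = 0.56·500^α, so (130/500)^α = 0.56.
α = ln(0.56) / ln(130/500) = -0.579818/-1.347074 ≈ 0.430.

α ≈ 0.430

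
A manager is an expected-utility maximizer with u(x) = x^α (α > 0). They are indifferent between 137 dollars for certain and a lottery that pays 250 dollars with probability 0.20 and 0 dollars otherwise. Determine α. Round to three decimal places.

α ≈ 2.676

The lottery's expected utility is 0.20·u(250) + 0.80·u(0) = 0.20·250^α (since u(0) = 0 for α > 0).
Equating: 137^α = 0.20·250^α, i.e. 0.5480^α = 0.20.
Taking logs: α·ln(137/250) = ln(0.20), so α = -1.609438 / -0.601480 ≈ 2.676.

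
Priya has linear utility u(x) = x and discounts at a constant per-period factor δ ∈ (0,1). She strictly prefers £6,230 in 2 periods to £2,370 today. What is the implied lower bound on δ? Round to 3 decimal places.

δ > 0.617

Comparing present values: 2370 < δ^2·6230.
So δ^2 > 2370/6230 = 0.38042; taking the square root of both positive sides preserves the inequality.
δ > (2370/6230)^(1/2) ≈ 0.617.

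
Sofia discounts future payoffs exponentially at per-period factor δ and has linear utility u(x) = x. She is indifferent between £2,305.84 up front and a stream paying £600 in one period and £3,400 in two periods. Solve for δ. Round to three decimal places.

δ ≈ 0.740

Equating present values: 2305.84 = 600δ + 3400δ².
That is, 3400δ² + 600δ − 2305.84 = 0, a quadratic in δ.
By the quadratic formula (taking the positive root), δ = (−600 + √31719424.00) / 6800 ≈ 0.740.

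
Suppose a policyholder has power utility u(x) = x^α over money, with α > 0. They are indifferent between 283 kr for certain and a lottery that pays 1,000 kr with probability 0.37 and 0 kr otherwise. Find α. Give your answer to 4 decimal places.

α ≈ 0.7876

EU(lottery) = 0.37·1000^α + 0.63·0 = 0.37·1000^α.
Equating: 283^α = 0.37·1000^α, i.e. 0.2830^α = 0.37.
Take logs: α = ln 0.37 / ln(283/1000) ≈ 0.787646.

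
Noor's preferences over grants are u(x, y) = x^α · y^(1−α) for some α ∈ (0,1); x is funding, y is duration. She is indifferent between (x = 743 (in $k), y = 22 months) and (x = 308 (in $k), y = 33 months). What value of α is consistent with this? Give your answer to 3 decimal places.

Set the two utilities equal: 743^α·22^(1−α) = 308^α·33^(1−α).
Rearrange to (743/308)^α = (33/22)^(1−α) and take logs: α·0.880596 = (1−α)·0.405465.
So α/(1−α) = (0.405465)/(0.880596) = 0.460444, and α = 0.460444/1.460444 ≈ 0.315.

α ≈ 0.315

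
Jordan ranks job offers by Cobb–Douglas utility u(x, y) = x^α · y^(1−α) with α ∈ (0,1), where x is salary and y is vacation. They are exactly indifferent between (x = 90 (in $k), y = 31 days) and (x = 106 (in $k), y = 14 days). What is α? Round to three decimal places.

The Cobb–Douglas utilities coincide, so 90^α·31^(1−α) = 106^α·14^(1−α).
(90/106)^α = (14/31)^(1−α); take logs: α·ln(90/106) = (1−α)·ln(14/31), i.e. α·-0.163629 = (1−α)·-0.794930.
So α/(1−α) = (-0.794930)/(-0.163629) = 4.858124, and α = 4.858124/5.858124 ≈ 0.829.

α ≈ 0.829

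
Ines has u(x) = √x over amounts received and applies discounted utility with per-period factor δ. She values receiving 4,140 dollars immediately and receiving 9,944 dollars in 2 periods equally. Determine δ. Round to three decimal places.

δ ≈ 0.803

Equating discounted utilities: u(4140) = δ^2·u(9944) ⇒ δ^2 = u(4140)/u(9944).
Since u(x) = √x, δ^2 = √(4140/9944) = 0.64524.
So δ = 0.64524^(1/2) ≈ 0.803.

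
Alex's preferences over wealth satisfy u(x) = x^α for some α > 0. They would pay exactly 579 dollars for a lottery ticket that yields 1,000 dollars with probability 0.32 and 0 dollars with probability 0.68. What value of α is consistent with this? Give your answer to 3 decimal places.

α ≈ 2.085

Since u(0) = 0, the lottery's EU is 0.32·1000^α.
Indifference: 579^α = 0.32·1000^α, so (579/1000)^α = 0.32.
Take logs: α = ln 0.32 / ln(579/1000) ≈ 2.08515.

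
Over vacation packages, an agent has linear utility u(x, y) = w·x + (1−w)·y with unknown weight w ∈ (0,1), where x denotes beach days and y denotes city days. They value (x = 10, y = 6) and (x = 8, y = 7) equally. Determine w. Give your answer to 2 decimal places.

w = 0.33

Indifference: w·10 + (1−w)·6 = w·8 + (1−w)·7.
Rearranging, 2·w − 1·(1−w) = 0.
So w/(1−w) = 1/2 = 0.5000, giving w = 1/(2+1) = 0.33.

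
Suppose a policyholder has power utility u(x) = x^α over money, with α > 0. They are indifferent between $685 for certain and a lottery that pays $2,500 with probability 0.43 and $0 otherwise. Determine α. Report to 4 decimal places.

α ≈ 0.6519

The lottery's expected utility is 0.43·u(2500) + 0.57·u(0) = 0.43·2500^α (since u(0) = 0 for α > 0).
Equating: 685^α = 0.43·2500^α, i.e. 0.2740^α = 0.43.
α = ln(0.43) / ln(685/2500) = -0.8439701/-1.2946272 ≈ 0.6519.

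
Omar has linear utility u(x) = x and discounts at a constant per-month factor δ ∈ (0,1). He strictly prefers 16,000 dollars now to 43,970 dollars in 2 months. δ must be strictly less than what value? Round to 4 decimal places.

δ < 0.6032

Under u(x) = x this choice says 16000 > δ^2·43970.
So δ^2 < 16000/43970 = 0.36388; taking the square root of both positive sides preserves the inequality.
δ < (16000/43970)^(1/2) ≈ 0.6032.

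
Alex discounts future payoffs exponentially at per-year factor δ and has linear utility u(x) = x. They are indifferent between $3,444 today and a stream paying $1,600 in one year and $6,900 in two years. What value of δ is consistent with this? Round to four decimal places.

δ ≈ 0.6000

Equating present values: 3444 = 1600δ + 6900δ².
That is, 6900δ² + 1600δ − 3444 = 0, a quadratic in δ.
By the quadratic formula (taking the positive root), δ = (−1600 + √97614400.00) / 13800 ≈ 0.6000.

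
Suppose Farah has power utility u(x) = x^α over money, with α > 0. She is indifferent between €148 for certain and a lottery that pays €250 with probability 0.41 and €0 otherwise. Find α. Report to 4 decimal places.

The lottery's expected utility is 0.41·u(250) + 0.59·u(0) = 0.41·250^α (since u(0) = 0 for α > 0).
Equating: 148^α = 0.41·250^α, i.e. 0.5920^α = 0.41.
α = ln(0.41) / ln(148/250) = -0.8915981/-0.5242486 ≈ 1.7007.

α ≈ 1.7007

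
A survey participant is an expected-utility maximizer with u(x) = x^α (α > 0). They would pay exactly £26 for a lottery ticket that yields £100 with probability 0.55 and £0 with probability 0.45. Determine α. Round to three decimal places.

α ≈ 0.444

EU(lottery) = 0.55·100^α + 0.45·0 = 0.55·100^α.
Equating: 26^α = 0.55·100^α, i.e. 0.2600^α = 0.55.
Taking logs: α·ln(26/100) = ln(0.55), so α = -0.597837 / -1.347074 ≈ 0.444.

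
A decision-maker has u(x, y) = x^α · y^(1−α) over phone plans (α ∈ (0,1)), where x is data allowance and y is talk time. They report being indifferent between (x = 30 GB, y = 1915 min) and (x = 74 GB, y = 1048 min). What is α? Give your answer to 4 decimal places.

Indifference: 30^α · 1915^(1−α) = 74^α · 1048^(1−α).
Taking logs: α·ln 30 + (1−α)·ln 1915 = α·ln 74 + (1−α)·ln 1048, i.e. α·-0.9028677 = (1−α)·-0.6028340.
With A = -0.9028677 and B = -0.6028340: α·A = (1−α)·B, so α = B/(A+B) = -0.6028340/-1.5057017 ≈ 0.4004.

α ≈ 0.4004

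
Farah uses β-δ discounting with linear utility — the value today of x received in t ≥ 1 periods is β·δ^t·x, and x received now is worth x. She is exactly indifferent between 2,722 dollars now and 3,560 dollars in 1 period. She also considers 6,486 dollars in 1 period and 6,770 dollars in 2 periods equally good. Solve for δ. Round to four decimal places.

δ ≈ 0.9581

Both payoffs in the second observation are in the future, so β drops out: δ^1·6486 = δ^2·6770 ⇒ δ = 6486/6770 = 0.95805.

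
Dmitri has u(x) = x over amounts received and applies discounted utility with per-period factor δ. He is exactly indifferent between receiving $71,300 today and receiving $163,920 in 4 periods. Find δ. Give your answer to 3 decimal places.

Equating discounted utilities: u(71300) = δ^4·u(163920) ⇒ δ^4 = u(71300)/u(163920).
With u(x) = x: δ^4 = 71300/163920 = 0.43497.
So δ = 0.43497^(1/4) ≈ 0.812.

δ ≈ 0.812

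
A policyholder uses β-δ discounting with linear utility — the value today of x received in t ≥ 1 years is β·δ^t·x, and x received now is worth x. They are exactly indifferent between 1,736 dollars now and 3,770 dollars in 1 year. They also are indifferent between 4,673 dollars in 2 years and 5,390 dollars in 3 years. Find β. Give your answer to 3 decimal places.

β ≈ 0.531

From the later pair, β·δ^2·4673 = β·δ^3·5390; dividing through, δ = 4673/5390 = 0.86698.
The first indifference: 1736 = β·δ·3770, so β = 1736/(δ·3770) = 1736/(0.86698·3770) ≈ 0.531.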